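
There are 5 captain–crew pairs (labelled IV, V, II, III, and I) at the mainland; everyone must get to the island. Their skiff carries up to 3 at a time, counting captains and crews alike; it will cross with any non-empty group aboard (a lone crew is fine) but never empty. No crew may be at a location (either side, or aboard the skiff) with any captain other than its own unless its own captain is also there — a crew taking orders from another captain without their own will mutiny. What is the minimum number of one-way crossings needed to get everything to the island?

11

Counting alone: each trip to the island takes at most 3 across and each return brings at least 1 back, so after t trips out (and t−1 returns) at most 3t − (t−1) of the 10 are across; that first reaches 10 at t = 5, so at least 9 crossings are needed.
The safety rule pushes this higher. Following every safe sequence of crossings, the most of the 10 that can be at the island as the skiff arrives there on crossing 9 is 9 — never all 10.
So no plan with fewer than 11 crossings exists, and this one achieves 11:
1. captain IV and crew IV cross → the island.
2. captain IV crosses ← the mainland.
3. crew II, crew III, and crew V cross → the island.
4. crew IV crosses ← the mainland.
5. captain II, captain III, and captain V cross → the island.
6. captain V and crew V cross ← the mainland.
7. captain I, captain IV, and captain V cross → the island.
8. crew II crosses ← the mainland.
9. crew IV and crew V cross → the island.
10. crew IV crosses ← the mainland.
11. crew I, crew II, and crew IV cross → the island.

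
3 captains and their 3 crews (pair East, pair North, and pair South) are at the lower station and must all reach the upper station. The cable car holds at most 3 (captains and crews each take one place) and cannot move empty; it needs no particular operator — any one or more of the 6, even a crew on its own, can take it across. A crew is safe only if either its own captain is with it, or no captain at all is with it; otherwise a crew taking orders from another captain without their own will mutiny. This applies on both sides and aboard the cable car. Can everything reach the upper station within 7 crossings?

Yes

Yes — this plan uses 5 crossings (≤ 7):
1. captain East and crew East cross → the upper station.
2. captain East crosses ← the lower station.
3. captain East, captain North, and captain South cross → the upper station.
4. crew East crosses ← the lower station.
5. crew East, crew North, and crew South cross → the upper station.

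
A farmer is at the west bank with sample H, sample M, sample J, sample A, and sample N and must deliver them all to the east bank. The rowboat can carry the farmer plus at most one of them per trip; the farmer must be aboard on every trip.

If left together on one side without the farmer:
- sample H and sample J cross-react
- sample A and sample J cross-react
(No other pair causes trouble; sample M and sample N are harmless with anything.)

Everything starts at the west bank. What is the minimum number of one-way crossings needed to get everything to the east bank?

11

Counting alone: the farmer can take at most 1 across per trip to the east bank, so moving all 5 needs at least 5 loaded trips out, with a return between consecutive ones — at least 9 crossings.
The safety rule pushes this higher. Following every safe sequence of crossings, the most of the 5 that can be at the east bank as the rowboat arrives there on crossing 9 is 4 — never all 5.
So no plan with fewer than 11 crossings exists, and this one achieves 11:
1. Farmer goes to the east bank with sample J.
2. Farmer goes back to the west bank alone.
3. Farmer goes to the east bank with sample H.
4. Farmer goes back to the west bank with sample J.
5. Farmer goes to the east bank with sample A.
6. Farmer goes back to the west bank alone.
7. Farmer goes to the east bank with sample M.
8. Farmer goes back to the west bank alone.
9. Farmer goes to the east bank with sample N.
10. Farmer goes back to the west bank alone.
11. Farmer goes to the east bank with sample J.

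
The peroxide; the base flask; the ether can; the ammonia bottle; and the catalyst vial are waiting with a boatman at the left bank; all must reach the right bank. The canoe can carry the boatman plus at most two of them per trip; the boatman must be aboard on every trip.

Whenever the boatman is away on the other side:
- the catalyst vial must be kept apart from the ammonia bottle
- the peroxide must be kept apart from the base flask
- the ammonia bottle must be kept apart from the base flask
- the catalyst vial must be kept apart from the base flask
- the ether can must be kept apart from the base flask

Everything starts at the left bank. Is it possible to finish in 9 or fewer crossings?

Yes — this plan uses 7 crossings (≤ 9):
1. Boatman goes to the right bank with the ammonia bottle and the base flask.
2. Boatman goes back to the left bank with the base flask.
3. Boatman goes to the right bank with the base flask and the peroxide.
4. Boatman goes back to the left bank with the base flask.
5. Boatman goes to the right bank with the base flask and the ether can.
6. Boatman goes back to the left bank with the base flask.
7. Boatman goes to the right bank with the base flask and the catalyst vial.

Yes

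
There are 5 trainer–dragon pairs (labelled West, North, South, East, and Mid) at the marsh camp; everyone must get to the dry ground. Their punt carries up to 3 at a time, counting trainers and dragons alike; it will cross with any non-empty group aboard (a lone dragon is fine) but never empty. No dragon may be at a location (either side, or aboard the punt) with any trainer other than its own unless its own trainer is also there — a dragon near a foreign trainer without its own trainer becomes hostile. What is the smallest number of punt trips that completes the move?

11

Counting alone: each trip to the dry ground takes at most 3 across and each return brings at least 1 back, so after t trips out (and t−1 returns) at most 3t − (t−1) of the 10 are across; that first reaches 10 at t = 5, so at least 9 crossings are needed.
The safety rule pushes this higher. Following every safe sequence of crossings, the most of the 10 that can be at the dry ground as the punt arrives there on crossing 9 is 9 — never all 10.
So no plan with fewer than 11 crossings exists, and this one achieves 11:
1. dragon West and trainer West cross → the dry ground.
2. trainer West crosses ← the marsh camp.
3. dragon East, dragon North, and dragon South cross → the dry ground.
4. dragon West crosses ← the marsh camp.
5. trainer East, trainer North, and trainer South cross → the dry ground.
6. dragon North and trainer North cross ← the marsh camp.
7. trainer Mid, trainer North, and trainer West cross → the dry ground.
8. dragon South crosses ← the marsh camp.
9. dragon North and dragon West cross → the dry ground.
10. dragon West crosses ← the marsh camp.
11. dragon Mid, dragon South, and dragon West cross → the dry ground.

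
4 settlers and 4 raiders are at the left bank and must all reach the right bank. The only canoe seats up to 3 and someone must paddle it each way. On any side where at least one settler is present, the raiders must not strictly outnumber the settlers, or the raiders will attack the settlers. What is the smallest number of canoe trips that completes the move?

9

Counting alone: each trip to the right bank takes at most 3 across and each return brings at least 1 back, so after t trips out (and t−1 returns) at most 3t − (t−1) of the 8 are across; that first reaches 8 at t = 4, so at least 7 crossings are needed.
The safety rule pushes this higher. Following every safe sequence of crossings, the most of the 8 that can be at the right bank as the canoe arrives there on crossing 7 is 7 — never all 8.
So no plan with fewer than 9 crossings exists, and this one achieves 9:
1. 2 raiders → the right bank.  (the left bank: 4S 2R; the right bank: 0S 2R)
2. 1 raider ← the left bank.  (the left bank: 4S 3R; the right bank: 0S 1R)
3. 3 raiders → the right bank.  (the left bank: 4S 0R; the right bank: 0S 4R)
4. 1 raider ← the left bank.  (the left bank: 4S 1R; the right bank: 0S 3R)
5. 3 settlers → the right bank.  (the left bank: 1S 1R; the right bank: 3S 3R)
6. 1 settler and 1 raider ← the left bank.  (the left bank: 2S 2R; the right bank: 2S 2R)
7. 2 settlers → the right bank.  (the left bank: 0S 2R; the right bank: 4S 2R)
8. 1 raider ← the left bank.  (the left bank: 0S 3R; the right bank: 4S 1R)
9. 3 raiders → the right bank.  (the left bank: 0S 0R; the right bank: 4S 4R)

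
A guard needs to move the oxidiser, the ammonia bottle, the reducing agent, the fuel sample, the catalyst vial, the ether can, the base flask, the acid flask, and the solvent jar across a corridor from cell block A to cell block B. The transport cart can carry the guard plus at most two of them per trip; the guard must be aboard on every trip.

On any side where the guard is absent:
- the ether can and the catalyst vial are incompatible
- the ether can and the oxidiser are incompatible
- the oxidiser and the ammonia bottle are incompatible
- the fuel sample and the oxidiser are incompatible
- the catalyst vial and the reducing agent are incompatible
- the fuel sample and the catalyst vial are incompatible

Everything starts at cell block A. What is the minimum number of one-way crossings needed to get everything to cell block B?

Counting alone: the guard can take at most 2 across per trip to cell block B, so moving all 9 needs at least 5 loaded trips out, with a return between consecutive ones — at least 9 crossings.
The safety rule pushes this higher. Following every safe sequence of crossings, the most of the 9 that can be at cell block B as the transport cart arrives there on crossing 9 is 8 — never all 9.
So no plan with fewer than 11 crossings exists, and this one achieves 11:
1. Guard goes to cell block B with the catalyst vial and the oxidiser.
2. Guard goes back to cell block A alone.
3. Guard goes to cell block B with the ammonia bottle.
4. Guard goes back to cell block A with the oxidiser.
5. Guard goes to cell block B with the ether can and the fuel sample.
6. Guard goes back to cell block A with the catalyst vial.
7. Guard goes to cell block B with the base flask and the reducing agent.
8. Guard goes back to cell block A alone.
9. Guard goes to cell block B with the acid flask and the solvent jar.
10. Guard goes back to cell block A alone.
11. Guard goes to cell block B with the catalyst vial and the oxidiser.

11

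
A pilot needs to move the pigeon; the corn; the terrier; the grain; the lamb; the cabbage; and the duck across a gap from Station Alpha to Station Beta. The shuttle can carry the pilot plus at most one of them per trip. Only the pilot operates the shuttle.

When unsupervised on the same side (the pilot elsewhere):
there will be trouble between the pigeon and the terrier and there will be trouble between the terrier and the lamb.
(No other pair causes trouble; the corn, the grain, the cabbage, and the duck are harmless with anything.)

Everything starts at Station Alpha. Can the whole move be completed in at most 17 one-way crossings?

Yes

Yes — this plan uses 15 crossings (≤ 17):
1. Pilot goes to Station Beta with the terrier.
2. Pilot goes back to Station Alpha alone.
3. Pilot goes to Station Beta with the pigeon.
4. Pilot goes back to Station Alpha with the terrier.
5. Pilot goes to Station Beta with the lamb.
6. Pilot goes back to Station Alpha alone.
7. Pilot goes to Station Beta with the corn.
8. Pilot goes back to Station Alpha alone.
9. Pilot goes to Station Beta with the grain.
10. Pilot goes back to Station Alpha alone.
11. Pilot goes to Station Beta with the cabbage.
12. Pilot goes back to Station Alpha alone.
13. Pilot goes to Station Beta with the duck.
14. Pilot goes back to Station Alpha alone.
15. Pilot goes to Station Beta with the terrier.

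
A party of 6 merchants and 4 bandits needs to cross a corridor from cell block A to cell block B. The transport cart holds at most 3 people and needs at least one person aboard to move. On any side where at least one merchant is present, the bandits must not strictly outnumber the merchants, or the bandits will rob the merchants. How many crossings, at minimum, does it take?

9

Counting alone: each trip to cell block B takes at most 3 across and each return brings at least 1 back, so after t trips out (and t−1 returns) at most 3t − (t−1) of the 10 are across; that first reaches 10 at t = 5, so at least 9 crossings are needed.
The plan below uses exactly 9 crossings, so it is optimal:
1. 2 bandits → cell block B.  (cell block A: 6M 2B; cell block B: 0M 2B)
2. 1 bandit ← cell block A.  (cell block A: 6M 3B; cell block B: 0M 1B)
3. 3 bandits → cell block B.  (cell block A: 6M 0B; cell block B: 0M 4B)
4. 1 bandit ← cell block A.  (cell block A: 6M 1B; cell block B: 0M 3B)
5. 3 merchants → cell block B.  (cell block A: 3M 1B; cell block B: 3M 3B)
6. 1 bandit ← cell block A.  (cell block A: 3M 2B; cell block B: 3M 2B)
7. 1 merchant and 2 bandits → cell block B.  (cell block A: 2M 0B; cell block B: 4M 4B)
8. 1 bandit ← cell block A.  (cell block A: 2M 1B; cell block B: 4M 3B)
9. 2 merchants and 1 bandit → cell block B.  (cell block A: 0M 0B; cell block B: 6M 4B)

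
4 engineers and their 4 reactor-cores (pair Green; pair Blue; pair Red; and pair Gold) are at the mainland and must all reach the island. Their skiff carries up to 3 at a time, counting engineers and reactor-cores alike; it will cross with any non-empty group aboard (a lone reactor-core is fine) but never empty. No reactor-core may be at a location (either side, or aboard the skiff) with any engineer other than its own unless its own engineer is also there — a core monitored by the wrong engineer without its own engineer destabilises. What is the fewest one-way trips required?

Counting alone: each trip to the island takes at most 3 across and each return brings at least 1 back, so after t trips out (and t−1 returns) at most 3t − (t−1) of the 8 are across; that first reaches 8 at t = 4, so at least 7 crossings are needed.
The safety rule pushes this higher. Following every safe sequence of crossings, the most of the 8 that can be at the island as the skiff arrives there on crossing 7 is 7 — never all 8.
So no plan with fewer than 9 crossings exists, and this one achieves 9:
1. engineer Green and reactor-core Green cross → the island.
2. engineer Green crosses ← the mainland.
3. engineer Blue, engineer Green, and reactor-core Blue cross → the island.
4. engineer Green and reactor-core Green cross ← the mainland.
5. engineer Gold, engineer Green, and engineer Red cross → the island.
6. reactor-core Blue crosses ← the mainland.
7. reactor-core Blue and reactor-core Green cross → the island.
8. reactor-core Green crosses ← the mainland.
9. reactor-core Gold, reactor-core Green, and reactor-core Red cross → the island.

9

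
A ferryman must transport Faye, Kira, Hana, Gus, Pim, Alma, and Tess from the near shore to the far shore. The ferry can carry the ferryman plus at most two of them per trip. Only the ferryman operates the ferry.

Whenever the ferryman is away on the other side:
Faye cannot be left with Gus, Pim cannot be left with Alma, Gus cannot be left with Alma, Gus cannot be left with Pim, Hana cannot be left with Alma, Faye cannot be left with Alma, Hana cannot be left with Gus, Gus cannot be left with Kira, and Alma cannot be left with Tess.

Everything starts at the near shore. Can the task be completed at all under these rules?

Following every safe sequence of crossings from the start, the most of the 7 that can be at the far shore as the ferry arrives there on crossings 1, 3, 5 is 2, 3, 4 respectively; the best ever achieved is 4 of 7.
From crossing 7 on, no configuration arises that was not already reachable earlier: only 30 distinct safe configurations (who is on which side, and where the ferry is) can ever be reached, none of them has everyone across, and every continuation just revisits them. So no valid plan exists.

No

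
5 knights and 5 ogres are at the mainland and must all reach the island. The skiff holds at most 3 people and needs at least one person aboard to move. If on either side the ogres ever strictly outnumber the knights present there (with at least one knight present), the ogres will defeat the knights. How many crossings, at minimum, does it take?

11

Counting alone: each trip to the island takes at most 3 across and each return brings at least 1 back, so after t trips out (and t−1 returns) at most 3t − (t−1) of the 10 are across; that first reaches 10 at t = 5, so at least 9 crossings are needed.
The safety rule pushes this higher. Following every safe sequence of crossings, the most of the 10 that can be at the island as the skiff arrives there on crossing 9 is 9 — never all 10.
So no plan with fewer than 11 crossings exists, and this one achieves 11:
1. 2 ogres → the island.  (the mainland: 5K 3O; the island: 0K 2O)
2. 1 ogre ← the mainland.  (the mainland: 5K 4O; the island: 0K 1O)
3. 3 ogres → the island.  (the mainland: 5K 1O; the island: 0K 4O)
4. 1 ogre ← the mainland.  (the mainland: 5K 2O; the island: 0K 3O)
5. 3 knights → the island.  (the mainland: 2K 2O; the island: 3K 3O)
6. 1 knight and 1 ogre ← the mainland.  (the mainland: 3K 3O; the island: 2K 2O)
7. 3 knights → the island.  (the mainland: 0K 3O; the island: 5K 2O)
8. 1 ogre ← the mainland.  (the mainland: 0K 4O; the island: 5K 1O)
9. 2 ogres → the island.  (the mainland: 0K 2O; the island: 5K 3O)
10. 1 ogre ← the mainland.  (the mainland: 0K 3O; the island: 5K 2O)
11. 3 ogres → the island.  (the mainland: 0K 0O; the island: 5K 5O)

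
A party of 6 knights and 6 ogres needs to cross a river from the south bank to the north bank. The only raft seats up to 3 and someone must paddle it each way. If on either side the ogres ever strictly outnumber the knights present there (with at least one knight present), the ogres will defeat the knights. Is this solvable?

Following every safe sequence of crossings from the start, the most of the 12 that can be at the north bank as the raft arrives there on crossings 1, 3, 5 is 3, 5, 6 respectively; the best ever achieved is 6 of 12.
From crossing 7 on, no configuration arises that was not already reachable earlier: only 17 distinct safe configurations (who is on which side, and where the raft is) can ever be reached, none of them has everyone across, and every continuation just revisits them. They are: 0 knights + 0 ogres across (raft back at the start); 0 knights + 1 ogre across (raft there); 0 knights + 1 ogre across (raft back at the start); 0 knights + 2 ogres across (raft there); 0 knights + 2 ogres across (raft back at the start); 0 knights + 3 ogres across (raft there); 0 knights + 3 ogres across (raft back at the start); 0 knights + 4 ogres across (raft there); 0 knights + 4 ogres across (raft back at the start); 0 knights + 5 ogres across (raft there); 0 knights + 5 ogres across (raft back at the start); 0 knights + 6 ogres across (raft there); 1 knight + 1 ogre across (raft there); 1 knight + 1 ogre across (raft back at the start); 2 knights + 2 ogres across (raft there); 2 knights + 2 ogres across (raft back at the start); 3 knights + 3 ogres across (raft there). So no valid plan exists.

No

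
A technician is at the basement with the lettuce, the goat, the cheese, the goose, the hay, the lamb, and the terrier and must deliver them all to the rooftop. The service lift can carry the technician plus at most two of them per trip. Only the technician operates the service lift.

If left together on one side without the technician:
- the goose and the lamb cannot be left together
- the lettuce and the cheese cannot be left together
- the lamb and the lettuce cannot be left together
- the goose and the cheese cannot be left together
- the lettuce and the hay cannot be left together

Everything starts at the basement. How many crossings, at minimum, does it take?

9

Counting alone: the technician can take at most 2 across per trip to the rooftop, so moving all 7 needs at least 4 loaded trips out, with a return between consecutive ones — at least 7 crossings.
The safety rule pushes this higher. Following every safe sequence of crossings, the most of the 7 that can be at the rooftop as the service lift arrives there on crossing 7 is 6 — never all 7.
So no plan with fewer than 9 crossings exists, and this one achieves 9:
1. Technician goes to the rooftop with the goose and the lettuce.  [the basement: the cheese, the goat, the hay, the lamb, the terrier | the rooftop: the goose, the lettuce]
2. Technician goes back to the basement alone.  [the basement: the cheese, the goat, the hay, the lamb, the terrier | the rooftop: the goose, the lettuce]
3. Technician goes to the rooftop with the goat.  [the basement: the cheese, the hay, the lamb, the terrier | the rooftop: the goat, the goose, the lettuce]
4. Technician goes back to the basement alone.  [the basement: the cheese, the hay, the lamb, the terrier | the rooftop: the goat, the goose, the lettuce]
5. Technician goes to the rooftop with the cheese and the hay.  [the basement: the lamb, the terrier | the rooftop: the cheese, the goat, the goose, the hay, the lettuce]
6. Technician goes back to the basement with the goose and the lettuce.  [the basement: the goose, the lamb, the lettuce, the terrier | the rooftop: the cheese, the goat, the hay]
7. Technician goes to the rooftop with the lamb and the terrier.  [the basement: the goose, the lettuce | the rooftop: the cheese, the goat, the hay, the lamb, the terrier]
8. Technician goes back to the basement alone.  [the basement: the goose, the lettuce | the rooftop: the cheese, the goat, the hay, the lamb, the terrier]
9. Technician goes to the rooftop with the goose and the lettuce.  [the basement: — | the rooftop: the cheese, the goat, the goose, the hay, the lamb, the lettuce, the terrier]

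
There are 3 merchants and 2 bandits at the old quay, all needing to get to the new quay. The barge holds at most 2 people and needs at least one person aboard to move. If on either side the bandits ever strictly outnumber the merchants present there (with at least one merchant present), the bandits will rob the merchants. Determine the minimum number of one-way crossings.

7

Counting alone: each trip to the new quay takes at most 2 across and each return brings at least 1 back, so after t trips out (and t−1 returns) at most 2t − (t−1) of the 5 are across; that first reaches 5 at t = 4, so at least 7 crossings are needed.
The plan below uses exactly 7 crossings, so it is optimal:
1. 2 bandits → the new quay.  (the old quay: 3M 0B; the new quay: 0M 2B)
2. 1 bandit ← the old quay.  (the old quay: 3M 1B; the new quay: 0M 1B)
3. 2 merchants → the new quay.  (the old quay: 1M 1B; the new quay: 2M 1B)
4. 1 merchant ← the old quay.  (the old quay: 2M 1B; the new quay: 1M 1B)
5. 1 merchant and 1 bandit → the new quay.  (the old quay: 1M 0B; the new quay: 2M 2B)
6. 1 bandit ← the old quay.  (the old quay: 1M 1B; the new quay: 2M 1B)
7. 1 merchant and 1 bandit → the new quay.  (the old quay: 0M 0B; the new quay: 3M 2B)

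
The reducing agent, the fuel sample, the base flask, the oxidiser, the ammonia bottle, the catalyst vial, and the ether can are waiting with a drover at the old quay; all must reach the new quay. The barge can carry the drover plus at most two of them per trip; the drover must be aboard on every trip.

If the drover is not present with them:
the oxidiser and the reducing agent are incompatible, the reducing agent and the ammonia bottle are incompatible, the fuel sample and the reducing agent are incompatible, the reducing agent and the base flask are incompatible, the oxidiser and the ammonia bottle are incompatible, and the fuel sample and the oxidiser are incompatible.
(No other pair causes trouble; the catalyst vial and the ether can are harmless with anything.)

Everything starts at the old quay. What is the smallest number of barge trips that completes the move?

Counting alone: the drover can take at most 2 across per trip to the new quay, so moving all 7 needs at least 4 loaded trips out, with a return between consecutive ones — at least 7 crossings.
The safety rule pushes this higher. Following every safe sequence of crossings, the most of the 7 that can be at the new quay as the barge arrives there on crossings 7, 9 is 5, 6 respectively — never all 7.
So no plan with fewer than 11 crossings exists, and this one achieves 11:
1. Drover goes to the new quay with the oxidiser and the reducing agent.  [the old quay: the ammonia bottle, the base flask, the catalyst vial, the ether can, the fuel sample | the new quay: the oxidiser, the reducing agent]
2. Drover goes back to the old quay with the reducing agent.  [the old quay: the ammonia bottle, the base flask, the catalyst vial, the ether can, the fuel sample, the reducing agent | the new quay: the oxidiser]
3. Drover goes to the new quay with the base flask and the reducing agent.  [the old quay: the ammonia bottle, the catalyst vial, the ether can, the fuel sample | the new quay: the base flask, the oxidiser, the reducing agent]
4. Drover goes back to the old quay with the reducing agent.  [the old quay: the ammonia bottle, the catalyst vial, the ether can, the fuel sample, the reducing agent | the new quay: the base flask, the oxidiser]
5. Drover goes to the new quay with the catalyst vial and the reducing agent.  [the old quay: the ammonia bottle, the ether can, the fuel sample | the new quay: the base flask, the catalyst vial, the oxidiser, the reducing agent]
6. Drover goes back to the old quay with the reducing agent.  [the old quay: the ammonia bottle, the ether can, the fuel sample, the reducing agent | the new quay: the base flask, the catalyst vial, the oxidiser]
7. Drover goes to the new quay with the ether can and the reducing agent.  [the old quay: the ammonia bottle, the fuel sample | the new quay: the base flask, the catalyst vial, the ether can, the oxidiser, the reducing agent]
8. Drover goes back to the old quay with the reducing agent.  [the old quay: the ammonia bottle, the fuel sample, the reducing agent | the new quay: the base flask, the catalyst vial, the ether can, the oxidiser]
9. Drover goes to the new quay with the ammonia bottle and the fuel sample.  [the old quay: the reducing agent | the new quay: the ammonia bottle, the base flask, the catalyst vial, the ether can, the fuel sample, the oxidiser]
10. Drover goes back to the old quay with the oxidiser.  [the old quay: the oxidiser, the reducing agent | the new quay: the ammonia bottle, the base flask, the catalyst vial, the ether can, the fuel sample]
11. Drover goes to the new quay with the oxidiser and the reducing agent.  [the old quay: — | the new quay: the ammonia bottle, the base flask, the catalyst vial, the ether can, the fuel sample, the oxidiser, the reducing agent]

11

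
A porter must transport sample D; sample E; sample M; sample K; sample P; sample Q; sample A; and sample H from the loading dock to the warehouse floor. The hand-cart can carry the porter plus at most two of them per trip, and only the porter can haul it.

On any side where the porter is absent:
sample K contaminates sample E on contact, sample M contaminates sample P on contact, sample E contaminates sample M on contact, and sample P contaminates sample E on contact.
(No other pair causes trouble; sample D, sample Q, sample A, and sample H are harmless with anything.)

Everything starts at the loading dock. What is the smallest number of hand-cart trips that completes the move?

13

Counting alone: the porter can take at most 2 across per trip to the warehouse floor, so moving all 8 needs at least 4 loaded trips out, with a return between consecutive ones — at least 7 crossings.
The safety rule pushes this higher. Following every safe sequence of crossings, the most of the 8 that can be at the warehouse floor as the hand-cart arrives there on crossings 7, 9, 11 is 5, 6, 7 respectively — never all 8.
So no plan with fewer than 13 crossings exists, and this one achieves 13:
1. Porter goes to the warehouse floor with sample E and sample M.  [the loading dock: sample A, sample D, sample H, sample K, sample P, sample Q | the warehouse floor: sample E, sample M]
2. Porter goes back to the loading dock with sample E.  [the loading dock: sample A, sample D, sample E, sample H, sample K, sample P, sample Q | the warehouse floor: sample M]
3. Porter goes to the warehouse floor with sample D and sample E.  [the loading dock: sample A, sample H, sample K, sample P, sample Q | the warehouse floor: sample D, sample E, sample M]
4. Porter goes back to the loading dock with sample E.  [the loading dock: sample A, sample E, sample H, sample K, sample P, sample Q | the warehouse floor: sample D, sample M]
5. Porter goes to the warehouse floor with sample E and sample K.  [the loading dock: sample A, sample H, sample P, sample Q | the warehouse floor: sample D, sample E, sample K, sample M]
6. Porter goes back to the loading dock with sample E.  [the loading dock: sample A, sample E, sample H, sample P, sample Q | the warehouse floor: sample D, sample K, sample M]
7. Porter goes to the warehouse floor with sample E and sample Q.  [the loading dock: sample A, sample H, sample P | the warehouse floor: sample D, sample E, sample K, sample M, sample Q]
8. Porter goes back to the loading dock with sample E.  [the loading dock: sample A, sample E, sample H, sample P | the warehouse floor: sample D, sample K, sample M, sample Q]
9. Porter goes to the warehouse floor with sample A and sample E.  [the loading dock: sample H, sample P | the warehouse floor: sample A, sample D, sample E, sample K, sample M, sample Q]
10. Porter goes back to the loading dock with sample E.  [the loading dock: sample E, sample H, sample P | the warehouse floor: sample A, sample D, sample K, sample M, sample Q]
11. Porter goes to the warehouse floor with sample E and sample H.  [the loading dock: sample P | the warehouse floor: sample A, sample D, sample E, sample H, sample K, sample M, sample Q]
12. Porter goes back to the loading dock with sample E.  [the loading dock: sample E, sample P | the warehouse floor: sample A, sample D, sample H, sample K, sample M, sample Q]
13. Porter goes to the warehouse floor with sample E and sample P.  [the loading dock: — | the warehouse floor: sample A, sample D, sample E, sample H, sample K, sample M, sample P, sample Q]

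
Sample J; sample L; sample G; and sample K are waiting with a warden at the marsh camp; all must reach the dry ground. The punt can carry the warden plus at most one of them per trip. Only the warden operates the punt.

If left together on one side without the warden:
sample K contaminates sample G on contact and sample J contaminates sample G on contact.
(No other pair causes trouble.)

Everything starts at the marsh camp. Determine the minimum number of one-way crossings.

9

Counting alone: the warden can take at most 1 across per trip to the dry ground, so moving all 4 needs at least 4 loaded trips out, with a return between consecutive ones — at least 7 crossings.
The safety rule pushes this higher. Following every safe sequence of crossings, the most of the 4 that can be at the dry ground as the punt arrives there on crossing 7 is 3 — never all 4.
So no plan with fewer than 9 crossings exists, and this one achieves 9:
1. Warden goes to the dry ground with sample G.
2. Warden goes back to the marsh camp alone.
3. Warden goes to the dry ground with sample J.
4. Warden goes back to the marsh camp with sample G.
5. Warden goes to the dry ground with sample K.
6. Warden goes back to the marsh camp alone.
7. Warden goes to the dry ground with sample L.
8. Warden goes back to the marsh camp alone.
9. Warden goes to the dry ground with sample G.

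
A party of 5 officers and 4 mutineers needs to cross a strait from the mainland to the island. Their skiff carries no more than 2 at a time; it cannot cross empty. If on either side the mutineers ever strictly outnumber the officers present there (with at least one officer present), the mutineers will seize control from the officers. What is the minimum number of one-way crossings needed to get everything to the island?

Counting alone: each trip to the island takes at most 2 across and each return brings at least 1 back, so after t trips out (and t−1 returns) at most 2t − (t−1) of the 9 are across; that first reaches 9 at t = 8, so at least 15 crossings are needed.
The plan below uses exactly 15 crossings, so it is optimal:
1. 2 mutineers → the island.  (the mainland: 5O 2M; the island: 0O 2M)
2. 1 mutineer ← the mainland.  (the mainland: 5O 3M; the island: 0O 1M)
3. 2 mutineers → the island.  (the mainland: 5O 1M; the island: 0O 3M)
4. 1 mutineer ← the mainland.  (the mainland: 5O 2M; the island: 0O 2M)
5. 2 officers → the island.  (the mainland: 3O 2M; the island: 2O 2M)
6. 1 mutineer ← the mainland.  (the mainland: 3O 3M; the island: 2O 1M)
7. 1 officer and 1 mutineer → the island.  (the mainland: 2O 2M; the island: 3O 2M)
8. 1 officer ← the mainland.  (the mainland: 3O 2M; the island: 2O 2M)
9. 1 officer and 1 mutineer → the island.  (the mainland: 2O 1M; the island: 3O 3M)
10. 1 mutineer ← the mainland.  (the mainland: 2O 2M; the island: 3O 2M)
11. 1 officer and 1 mutineer → the island.  (the mainland: 1O 1M; the island: 4O 3M)
12. 1 officer ← the mainland.  (the mainland: 2O 1M; the island: 3O 3M)
13. 1 officer and 1 mutineer → the island.  (the mainland: 1O 0M; the island: 4O 4M)
14. 1 mutineer ← the mainland.  (the mainland: 1O 1M; the island: 4O 3M)
15. 1 officer and 1 mutineer → the island.  (the mainland: 0O 0M; the island: 5O 4M)

15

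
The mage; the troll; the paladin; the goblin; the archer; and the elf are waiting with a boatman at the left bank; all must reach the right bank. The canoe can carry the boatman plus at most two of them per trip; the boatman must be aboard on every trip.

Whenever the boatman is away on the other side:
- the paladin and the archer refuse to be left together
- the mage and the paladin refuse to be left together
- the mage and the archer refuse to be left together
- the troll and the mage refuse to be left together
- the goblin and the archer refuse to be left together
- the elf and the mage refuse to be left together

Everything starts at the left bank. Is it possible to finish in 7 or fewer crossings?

Counting alone: the boatman can take at most 2 across per trip to the right bank, so moving all 6 needs at least 3 loaded trips out, with a return between consecutive ones — at least 5 crossings.
The safety rule pushes this higher. Following every safe sequence of crossings, the most of the 6 that can be at the right bank as the canoe arrives there on crossings 5, 7 is 4, 5 respectively — never all 6.
So the move cannot be finished within 7 crossings. (The shortest complete plan takes 9:)
1. Boatman goes to the right bank with the archer and the mage.  [the left bank: the elf, the goblin, the paladin, the troll | the right bank: the archer, the mage]
2. Boatman goes back to the left bank with the mage.  [the left bank: the elf, the goblin, the mage, the paladin, the troll | the right bank: the archer]
3. Boatman goes to the right bank with the mage and the troll.  [the left bank: the elf, the goblin, the paladin | the right bank: the archer, the mage, the troll]
4. Boatman goes back to the left bank with the mage.  [the left bank: the elf, the goblin, the mage, the paladin | the right bank: the archer, the troll]
5. Boatman goes to the right bank with the elf and the mage.  [the left bank: the goblin, the paladin | the right bank: the archer, the elf, the mage, the troll]
6. Boatman goes back to the left bank with the mage.  [the left bank: the goblin, the mage, the paladin | the right bank: the archer, the elf, the troll]
7. Boatman goes to the right bank with the goblin and the paladin.  [the left bank: the mage | the right bank: the archer, the elf, the goblin, the paladin, the troll]
8. Boatman goes back to the left bank with the archer.  [the left bank: the archer, the mage | the right bank: the elf, the goblin, the paladin, the troll]
9. Boatman goes to the right bank with the archer and the mage.  [the left bank: — | the right bank: the archer, the elf, the goblin, the mage, the paladin, the troll]

No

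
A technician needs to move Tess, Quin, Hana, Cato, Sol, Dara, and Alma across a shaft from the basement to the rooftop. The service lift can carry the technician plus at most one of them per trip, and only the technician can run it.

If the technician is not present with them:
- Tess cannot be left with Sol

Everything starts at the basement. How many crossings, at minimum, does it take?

Counting alone: the technician can take at most 1 across per trip to the rooftop, so moving all 7 needs at least 7 loaded trips out, with a return between consecutive ones — at least 13 crossings.
The plan below uses exactly 13 crossings, so it is optimal:
1. Technician goes to the rooftop with Tess.
2. Technician goes back to the basement alone.
3. Technician goes to the rooftop with Quin.
4. Technician goes back to the basement alone.
5. Technician goes to the rooftop with Hana.
6. Technician goes back to the basement alone.
7. Technician goes to the rooftop with Cato.
8. Technician goes back to the basement alone.
9. Technician goes to the rooftop with Dara.
10. Technician goes back to the basement alone.
11. Technician goes to the rooftop with Alma.
12. Technician goes back to the basement alone.
13. Technician goes to the rooftop with Sol.

13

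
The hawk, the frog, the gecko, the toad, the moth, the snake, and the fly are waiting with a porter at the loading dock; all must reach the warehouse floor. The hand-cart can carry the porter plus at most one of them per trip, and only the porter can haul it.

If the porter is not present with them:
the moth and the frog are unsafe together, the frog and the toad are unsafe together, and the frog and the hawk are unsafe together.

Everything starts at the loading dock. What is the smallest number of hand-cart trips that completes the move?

Following every safe sequence of crossings from the start, the most of the 7 that can be at the warehouse floor as the hand-cart arrives there on crossings 1, 3, 5, 7, 9 is 1, 2, 3, 4, 5 respectively; the best ever achieved is 5 of 7.
From crossing 11 on, no configuration arises that was not already reachable earlier: only 72 distinct safe configurations (who is on which side, and where the hand-cart is) can ever be reached, none of them has everyone across, and every continuation just revisits them. So no valid plan exists.

impossible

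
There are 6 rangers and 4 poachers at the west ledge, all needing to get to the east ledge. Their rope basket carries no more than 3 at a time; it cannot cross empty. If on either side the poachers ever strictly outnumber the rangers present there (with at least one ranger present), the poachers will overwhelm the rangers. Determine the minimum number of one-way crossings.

Counting alone: each trip to the east ledge takes at most 3 across and each return brings at least 1 back, so after t trips out (and t−1 returns) at most 3t − (t−1) of the 10 are across; that first reaches 10 at t = 5, so at least 9 crossings are needed.
The plan below uses exactly 9 crossings, so it is optimal:
1. 2 poachers → the east ledge.  (the west ledge: 6R 2P; the east ledge: 0R 2P)
2. 1 poacher ← the west ledge.  (the west ledge: 6R 3P; the east ledge: 0R 1P)
3. 3 poachers → the east ledge.  (the west ledge: 6R 0P; the east ledge: 0R 4P)
4. 1 poacher ← the west ledge.  (the west ledge: 6R 1P; the east ledge: 0R 3P)
5. 3 rangers → the east ledge.  (the west ledge: 3R 1P; the east ledge: 3R 3P)
6. 1 poacher ← the west ledge.  (the west ledge: 3R 2P; the east ledge: 3R 2P)
7. 1 ranger and 2 poachers → the east ledge.  (the west ledge: 2R 0P; the east ledge: 4R 4P)
8. 1 poacher ← the west ledge.  (the west ledge: 2R 1P; the east ledge: 4R 3P)
9. 2 rangers and 1 poacher → the east ledge.  (the west ledge: 0R 0P; the east ledge: 6R 4P)

9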